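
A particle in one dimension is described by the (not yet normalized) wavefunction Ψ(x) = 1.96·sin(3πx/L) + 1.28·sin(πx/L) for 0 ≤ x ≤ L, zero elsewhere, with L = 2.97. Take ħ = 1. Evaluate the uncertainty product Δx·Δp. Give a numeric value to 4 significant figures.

2.541

Δx = √(⟨x²⟩−⟨x⟩²), Δp = √(⟨p²⟩−⟨p⟩²).
On 0 ≤ x ≤ L (j ≠ l): ∫sin²(jπx/L) dx = L/2, ∫sin(jπx/L)·sin(lπx/L) dx = 0; diagonal moments ∫x·sin²(jπx/L) dx = L²/4, ∫x²·sin²(jπx/L) dx = L³·(1/6 − 1/(4j²π²)); cross terms ∫x·sin(jπx/L)·sin(lπx/L) dx = 0 for j + l even and −4jlL²/(π²(j² − l²)²) for j + l odd, ∫x²·sin(jπx/L)·sin(lπx/L) dx = (−1)^(j+l)·4jlL³/(π²(j² − l²)²); higher powers the same way via product-to-sum and parts. d²/dx² sin(jπx/L) = −(jπ/L)²·sin(jπx/L); on 0 ≤ x ≤ L, ∫sin²(jπx/L) dx = L/2 and ∫sin(jπx/L)·sin(lπx/L) dx = 0 for j ≠ l, so only diagonal terms survive in ∫|Ψ|² and ∫Ψ·Ψ″; ∫Ψ·Ψ′ dx = [Ψ²/2] between the walls = 0.
Normalization: ∫|Ψ|² dx = 8.1378.
⟨x⟩ = 1.4850, ⟨x²⟩ = 3.0788 ⇒ Δx = 0.93463.
⟨p⟩ = 0.0000, ⟨p²⟩ = 7.3938 ⇒ Δp = 2.7192.
Δx·Δp = 2.5414.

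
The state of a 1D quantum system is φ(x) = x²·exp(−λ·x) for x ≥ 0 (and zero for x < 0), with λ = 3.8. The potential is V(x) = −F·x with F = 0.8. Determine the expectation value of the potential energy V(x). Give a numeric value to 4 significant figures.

⟨V⟩ = ∫ V(x)·|φ|² dx / ∫|φ|² dx.
Every integrand reduces to terms xʲ·e^(−2λx) on [0, ∞); use ∫₀^∞ xʲ·e^(−2λx) dx = j!/(2λ)^(j+1).
State is unnormalized: ∫|φ|² dx = 0.00094655, and ∫φ*·V(x)·φ dx = -0.00049818, so ⟨V⟩ = -0.00049818 / 0.00094655.
⟨V⟩ = -0.52632.

-0.5263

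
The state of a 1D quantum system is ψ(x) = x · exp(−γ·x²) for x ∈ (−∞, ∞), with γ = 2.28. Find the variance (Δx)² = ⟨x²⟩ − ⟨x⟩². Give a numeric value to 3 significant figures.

Compute ⟨x⟩ and ⟨x²⟩ separately, then (Δx)² = ⟨x²⟩ − ⟨x⟩².
Expand each integrand as polynomial × e^(−2γx²) and use ∫x^(2j)·e^(−2γx²) dx = (2j−1)!!/(4γ)^j · √(π/(2γ)), odd powers → 0; here √(π/(2γ)) = 0.83003.
Normalization: ∫|ψ|² dx = 0.091012.
⟨x⟩ = 0.0000 and ⟨x²⟩ = 0.32895.
(Δx)² = 0.32895 − (0.0000)² = 0.32895.

0.329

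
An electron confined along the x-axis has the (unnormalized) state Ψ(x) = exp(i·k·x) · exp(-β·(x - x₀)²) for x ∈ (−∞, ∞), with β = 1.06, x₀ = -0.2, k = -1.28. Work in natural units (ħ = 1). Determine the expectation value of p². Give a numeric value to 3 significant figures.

2.70

p² Ψ = −ħ² d²Ψ/dx²; ⟨p²⟩ = −ħ² ∫ Ψ*·Ψ'' dx / ∫|Ψ|² dx.
Gaussian moments (u = x − x₀): ∫u^(2j)·e^(−2βu²) du = (2j−1)!!/(4β)^j · √(π/(2β)), odd powers integrate to 0; here √(π/(2β)) = 1.2173. Derivatives: Ψ′ = (ik − 2βu)·Ψ, Ψ″ = ((ik − 2βu)² − 2β)·Ψ; the odd-in-u pieces drop out.
State is unnormalized: ∫|Ψ|² dx = 1.2173, and ∫Ψ*·(−ħ² Ψ'') dx = 3.2848, so ⟨p²⟩ = 3.2848 / 1.2173.
⟨p²⟩ = 2.6984.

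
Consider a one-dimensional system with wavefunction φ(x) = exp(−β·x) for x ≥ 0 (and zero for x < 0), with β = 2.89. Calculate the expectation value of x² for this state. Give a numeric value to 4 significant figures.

⟨x²⟩ = ∫ x²·|φ|² dx / ∫|φ|² dx (integrals over the domain).
Every integrand reduces to terms xʲ·e^(−2βx) on [0, ∞); use ∫₀^∞ xʲ·e^(−2βx) dx = j!/(2β)^(j+1).
State is unnormalized: ∫|φ|² dx = 0.17301, and ∫φ*·x²·φ dx = 0.010357, so ⟨x²⟩ = 0.010357 / 0.17301.
⟨x²⟩ = 0.059865.

0.05987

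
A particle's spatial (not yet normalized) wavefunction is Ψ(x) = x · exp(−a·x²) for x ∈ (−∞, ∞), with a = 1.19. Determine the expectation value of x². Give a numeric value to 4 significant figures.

⟨x²⟩ = ∫ x²·|Ψ|² dx / ∫|Ψ|² dx (integrals over the domain).
Expand each integrand as polynomial × e^(−2ax²) and use ∫x^(2j)·e^(−2ax²) dx = (2j−1)!!/(4a)^j · √(π/(2a)), odd powers → 0; here √(π/(2a)) = 1.1489.
State is unnormalized: ∫|Ψ|² dx = 0.24137, and ∫Ψ*·x²·Ψ dx = 0.15212, so ⟨x²⟩ = 0.15212 / 0.24137.
⟨x²⟩ = 0.63025.

0.6303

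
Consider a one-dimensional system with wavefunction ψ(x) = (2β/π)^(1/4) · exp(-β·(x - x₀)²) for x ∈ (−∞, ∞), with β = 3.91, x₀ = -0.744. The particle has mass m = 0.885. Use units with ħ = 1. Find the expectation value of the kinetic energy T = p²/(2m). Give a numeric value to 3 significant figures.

2.21

T = −(ħ²/2m) d²/dx², so ⟨T⟩ = −(ħ²/2m) ∫ ψ*·ψ'' dx; with m = 0.885.
Gaussian moments (u = x − x₀): ∫u^(2j)·e^(−2βu²) du = (2j−1)!!/(4β)^j · √(π/(2β)), odd powers integrate to 0; here √(π/(2β)) = 0.63383. Derivatives: d/dx e^(−βu²) = −2βu·e^(−βu²), d²/dx² e^(−βu²) = (4β²u² − 2β)·e^(−βu²).
⟨T⟩ = 2.2090.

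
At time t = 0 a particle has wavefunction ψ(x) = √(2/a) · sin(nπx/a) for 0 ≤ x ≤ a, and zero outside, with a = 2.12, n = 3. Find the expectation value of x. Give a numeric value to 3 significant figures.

1.06

⟨x⟩ = ∫ x·|ψ|² dx (integrals over the domain).
With sin²θ = (1 − cos2θ)/2 on 0 ≤ x ≤ a: ∫sin²(nπx/a) dx = a/2, ∫x·sin²(nπx/a) dx = a²/4, ∫x²·sin²(nπx/a) dx = a³·(1/6 − 1/(4n²π²)); higher powers xᵏ the same way, integrating xᵏ·cos(2nπx/a) by parts.
⟨x⟩ = 1.0600.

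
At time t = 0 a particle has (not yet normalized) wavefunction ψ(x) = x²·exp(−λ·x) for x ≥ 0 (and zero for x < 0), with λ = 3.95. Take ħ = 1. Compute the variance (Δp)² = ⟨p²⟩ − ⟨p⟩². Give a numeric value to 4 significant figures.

5.201

Compute ⟨p⟩ and ⟨p²⟩ separately; (Δp)² = ⟨p²⟩ − ⟨p⟩².
Differentiate x²·exp(−λ·x) with the product rule; every integrand then reduces to terms xʲ·e^(−2λx) on [0, ∞), with ∫₀^∞ xʲ·e^(−2λx) dx = j!/(2λ)^(j+1).
Normalization: ∫|ψ|² dx = 0.00077997.
⟨p⟩ = 0.0000 and ⟨p²⟩ = 5.2008.
(Δp)² = 5.2008 − (0.0000)² = 5.2008.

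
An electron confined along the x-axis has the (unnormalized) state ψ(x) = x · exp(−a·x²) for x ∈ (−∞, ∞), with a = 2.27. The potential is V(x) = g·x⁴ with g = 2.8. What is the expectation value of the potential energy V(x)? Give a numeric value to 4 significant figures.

0.5094

⟨V⟩ = ∫ V(x)·|ψ|² dx / ∫|ψ|² dx.
Expand each integrand as polynomial × e^(−2ax²) and use ∫x^(2j)·e^(−2ax²) dx = (2j−1)!!/(4a)^j · √(π/(2a)), odd powers → 0; here √(π/(2a)) = 0.83185.
State is unnormalized: ∫|ψ|² dx = 0.091614, and ∫ψ*·V(x)·ψ dx = 0.046670, so ⟨V⟩ = 0.046670 / 0.091614.
⟨V⟩ = 0.50942.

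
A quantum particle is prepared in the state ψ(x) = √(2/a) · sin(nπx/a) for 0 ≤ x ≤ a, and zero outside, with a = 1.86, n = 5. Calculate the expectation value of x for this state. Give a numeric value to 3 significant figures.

⟨x⟩ = ∫ x·|ψ|² dx (integrals over the domain).
With sin²θ = (1 − cos2θ)/2 on 0 ≤ x ≤ a: ∫sin²(nπx/a) dx = a/2, ∫x·sin²(nπx/a) dx = a²/4, ∫x²·sin²(nπx/a) dx = a³·(1/6 − 1/(4n²π²)); higher powers xᵏ the same way, integrating xᵏ·cos(2nπx/a) by parts.
⟨x⟩ = 0.93000.

0.930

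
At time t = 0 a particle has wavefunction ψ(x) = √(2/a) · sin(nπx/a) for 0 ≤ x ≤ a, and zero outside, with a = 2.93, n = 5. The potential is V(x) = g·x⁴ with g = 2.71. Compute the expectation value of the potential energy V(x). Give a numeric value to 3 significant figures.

⟨V⟩ = ∫ V(x)·|ψ|² dx.
With sin²θ = (1 − cos2θ)/2 on 0 ≤ x ≤ a: ∫sin²(nπx/a) dx = a/2, ∫x·sin²(nπx/a) dx = a²/4, ∫x²·sin²(nπx/a) dx = a³·(1/6 − 1/(4n²π²)); higher powers xᵏ the same way, integrating xᵏ·cos(2nπx/a) by parts.
⟨V⟩ = 39.141.

39.1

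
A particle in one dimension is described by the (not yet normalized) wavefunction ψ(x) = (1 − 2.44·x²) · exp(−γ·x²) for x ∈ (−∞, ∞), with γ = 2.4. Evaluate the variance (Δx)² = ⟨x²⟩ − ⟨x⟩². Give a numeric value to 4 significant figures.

Compute ⟨x⟩ and ⟨x²⟩ separately, then (Δx)² = ⟨x²⟩ − ⟨x⟩².
Expand each integrand as polynomial × e^(−2γx²) and use ∫x^(2j)·e^(−2γx²) dx = (2j−1)!!/(4γ)^j · √(π/(2γ)), odd powers → 0; here √(π/(2γ)) = 0.80901.
Normalization: ∫|ψ|² dx = 0.55455.
⟨x⟩ = 0.0000 and ⟨x²⟩ = 0.067474.
(Δx)² = 0.067474 − (0.0000)² = 0.067474.

0.06747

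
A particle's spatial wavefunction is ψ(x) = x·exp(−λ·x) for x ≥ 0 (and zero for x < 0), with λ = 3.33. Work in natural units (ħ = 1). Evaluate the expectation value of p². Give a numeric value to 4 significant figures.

11.09

p² ψ = −ħ² d²ψ/dx²; ⟨p²⟩ = −ħ² ∫ ψ*·ψ'' dx / ∫|ψ|² dx.
Differentiate x·exp(−λ·x) with the product rule; every integrand then reduces to terms xʲ·e^(−2λx) on [0, ∞), with ∫₀^∞ xʲ·e^(−2λx) dx = j!/(2λ)^(j+1).
State is unnormalized: ∫|ψ|² dx = 0.0067703, and ∫ψ*·(−ħ² ψ'') dx = 0.075075, so ⟨p²⟩ = 0.075075 / 0.0067703.
⟨p²⟩ = 11.089.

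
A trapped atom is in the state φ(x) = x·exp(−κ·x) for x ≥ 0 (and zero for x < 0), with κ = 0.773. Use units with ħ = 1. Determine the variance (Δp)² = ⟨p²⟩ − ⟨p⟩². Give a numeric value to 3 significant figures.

0.598

Compute ⟨p⟩ and ⟨p²⟩ separately; (Δp)² = ⟨p²⟩ − ⟨p⟩².
Differentiate x·exp(−κ·x) with the product rule; every integrand then reduces to terms xʲ·e^(−2κx) on [0, ∞), with ∫₀^∞ xʲ·e^(−2κx) dx = j!/(2κ)^(j+1).
Normalization: ∫|φ|² dx = 0.54125.
⟨p⟩ = 0.0000 and ⟨p²⟩ = 0.59753.
(Δp)² = 0.59753 − (0.0000)² = 0.59753.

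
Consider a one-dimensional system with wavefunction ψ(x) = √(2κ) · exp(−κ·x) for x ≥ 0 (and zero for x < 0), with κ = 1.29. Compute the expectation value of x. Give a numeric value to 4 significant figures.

0.3876

⟨x⟩ = ∫ x·|ψ|² dx (integrals over the domain).
Every integrand reduces to terms xʲ·e^(−2κx) on [0, ∞); use ∫₀^∞ xʲ·e^(−2κx) dx = j!/(2κ)^(j+1).
⟨x⟩ = 0.38760.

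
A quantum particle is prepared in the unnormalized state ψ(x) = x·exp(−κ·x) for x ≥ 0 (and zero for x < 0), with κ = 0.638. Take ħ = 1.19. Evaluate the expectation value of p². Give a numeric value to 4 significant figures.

0.5764

p² ψ = −ħ² d²ψ/dx²; ⟨p²⟩ = −ħ² ∫ ψ*·ψ'' dx / ∫|ψ|² dx.
Differentiate x·exp(−κ·x) with the product rule; every integrand then reduces to terms xʲ·e^(−2κx) on [0, ∞), with ∫₀^∞ xʲ·e^(−2κx) dx = j!/(2κ)^(j+1).
State is unnormalized: ∫|ψ|² dx = 0.96267, and ∫ψ*·(−ħ² ψ'') dx = 0.55490, so ⟨p²⟩ = 0.55490 / 0.96267.
⟨p²⟩ = 0.57642.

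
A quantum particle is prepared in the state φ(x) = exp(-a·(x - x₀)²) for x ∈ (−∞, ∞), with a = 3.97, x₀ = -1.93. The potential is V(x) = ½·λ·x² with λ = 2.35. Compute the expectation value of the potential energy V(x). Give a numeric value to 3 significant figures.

4.45

⟨V⟩ = ∫ V(x)·|φ|² dx / ∫|φ|² dx.
Gaussian moments (u = x − x₀): ∫u^(2j)·e^(−2au²) du = (2j−1)!!/(4a)^j · √(π/(2a)), odd powers integrate to 0; here √(π/(2a)) = 0.62902.
State is unnormalized: ∫|φ|² dx = 0.62902, and ∫φ*·V(x)·φ dx = 2.7996, so ⟨V⟩ = 2.7996 / 0.62902.
⟨V⟩ = 4.4507.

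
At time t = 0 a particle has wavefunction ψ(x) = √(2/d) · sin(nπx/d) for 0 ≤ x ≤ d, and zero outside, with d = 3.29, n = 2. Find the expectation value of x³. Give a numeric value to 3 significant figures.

⟨x³⟩ = ∫ x³·|ψ|² dx (integrals over the domain).
With sin²θ = (1 − cos2θ)/2 on 0 ≤ x ≤ d: ∫sin²(nπx/d) dx = d/2, ∫x·sin²(nπx/d) dx = d²/4, ∫x²·sin²(nπx/d) dx = d³·(1/6 − 1/(4n²π²)); higher powers xᵏ the same way, integrating xᵏ·cos(2nπx/d) by parts.
⟨x³⟩ = 8.2263.

8.23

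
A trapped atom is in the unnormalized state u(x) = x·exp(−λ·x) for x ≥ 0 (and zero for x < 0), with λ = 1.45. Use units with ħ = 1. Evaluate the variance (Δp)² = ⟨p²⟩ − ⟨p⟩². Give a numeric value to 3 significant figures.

Compute ⟨p⟩ and ⟨p²⟩ separately; (Δp)² = ⟨p²⟩ − ⟨p⟩².
Differentiate x·exp(−λ·x) with the product rule; every integrand then reduces to terms xʲ·e^(−2λx) on [0, ∞), with ∫₀^∞ xʲ·e^(−2λx) dx = j!/(2λ)^(j+1).
Normalization: ∫|u|² dx = 0.082004.
⟨p⟩ = 0.0000 and ⟨p²⟩ = 2.1025.
(Δp)² = 2.1025 − (0.0000)² = 2.1025.

2.10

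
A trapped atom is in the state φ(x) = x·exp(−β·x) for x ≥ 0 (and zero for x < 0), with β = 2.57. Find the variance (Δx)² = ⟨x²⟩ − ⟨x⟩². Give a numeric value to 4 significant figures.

0.1136

Compute ⟨x⟩ and ⟨x²⟩ separately, then (Δx)² = ⟨x²⟩ − ⟨x⟩².
Every integrand reduces to terms xʲ·e^(−2βx) on [0, ∞); use ∫₀^∞ xʲ·e^(−2βx) dx = j!/(2β)^(j+1).
Normalization: ∫|φ|² dx = 0.014728.
⟨x⟩ = 0.58366 and ⟨x²⟩ = 0.45421.
(Δx)² = 0.45421 − (0.58366)² = 0.11355.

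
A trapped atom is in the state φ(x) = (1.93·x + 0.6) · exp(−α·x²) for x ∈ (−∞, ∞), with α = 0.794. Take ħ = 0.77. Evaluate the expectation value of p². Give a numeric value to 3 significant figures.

1.19

p² φ = −ħ² d²φ/dx²; ⟨p²⟩ = −ħ² ∫ φ*·φ'' dx / ∫|φ|² dx.
Expand each integrand as polynomial × e^(−2αx²) and use ∫x^(2j)·e^(−2αx²) dx = (2j−1)!!/(4α)^j · √(π/(2α)), odd powers → 0; here √(π/(2α)) = 1.4065. Differentiate with the product rule, d/dx e^(−αx²) = −2αx·e^(−αx²).
State is unnormalized: ∫|φ|² dx = 2.1560, and ∫φ*·(−ħ² φ'') dx = 2.5681, so ⟨p²⟩ = 2.5681 / 2.1560.
⟨p²⟩ = 1.1912.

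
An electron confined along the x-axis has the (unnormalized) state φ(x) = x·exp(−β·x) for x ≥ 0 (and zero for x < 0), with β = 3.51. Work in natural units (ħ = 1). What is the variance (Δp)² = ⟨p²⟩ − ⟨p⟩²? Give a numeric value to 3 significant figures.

12.3

Compute ⟨p⟩ and ⟨p²⟩ separately; (Δp)² = ⟨p²⟩ − ⟨p⟩².
Differentiate x·exp(−β·x) with the product rule; every integrand then reduces to terms xʲ·e^(−2βx) on [0, ∞), with ∫₀^∞ xʲ·e^(−2βx) dx = j!/(2β)^(j+1).
Normalization: ∫|φ|² dx = 0.0057812.
⟨p⟩ = 0.0000 and ⟨p²⟩ = 12.320.
(Δp)² = 12.320 − (0.0000)² = 12.320.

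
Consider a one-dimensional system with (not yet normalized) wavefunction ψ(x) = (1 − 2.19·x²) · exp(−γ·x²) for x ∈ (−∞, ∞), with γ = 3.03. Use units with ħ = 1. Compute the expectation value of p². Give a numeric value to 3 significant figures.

6.54

p² ψ = −ħ² d²ψ/dx²; ⟨p²⟩ = −ħ² ∫ ψ*·ψ'' dx / ∫|ψ|² dx.
Expand each integrand as polynomial × e^(−2γx²) and use ∫x^(2j)·e^(−2γx²) dx = (2j−1)!!/(4γ)^j · √(π/(2γ)), odd powers → 0; here √(π/(2γ)) = 0.72001. Differentiate with the product rule, d/dx e^(−γx²) = −2γx·e^(−γx²).
State is unnormalized: ∫|ψ|² dx = 0.53033, and ∫ψ*·(−ħ² ψ'') dx = 3.4687, so ⟨p²⟩ = 3.4687 / 0.53033.
⟨p²⟩ = 6.5405.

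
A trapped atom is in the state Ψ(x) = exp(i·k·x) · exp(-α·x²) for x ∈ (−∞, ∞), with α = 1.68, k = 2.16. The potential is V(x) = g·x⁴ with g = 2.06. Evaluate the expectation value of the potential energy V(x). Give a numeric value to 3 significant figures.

0.137

⟨V⟩ = ∫ V(x)·|Ψ|² dx / ∫|Ψ|² dx.
Gaussian moments: ∫x^(2j)·e^(−2αx²) dx = (2j−1)!!/(4α)^j · √(π/(2α)), odd powers integrate to 0; here √(π/(2α)) = 0.96695.
State is unnormalized: ∫|Ψ|² dx = 0.96695, and ∫Ψ*·V(x)·Ψ dx = 0.13233, so ⟨V⟩ = 0.13233 / 0.96695.
⟨V⟩ = 0.13685.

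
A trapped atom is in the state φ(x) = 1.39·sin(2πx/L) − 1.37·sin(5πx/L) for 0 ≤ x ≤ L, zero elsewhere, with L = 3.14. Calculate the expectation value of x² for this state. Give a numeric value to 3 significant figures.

⟨x²⟩ = ∫ x²·|φ|² dx / ∫|φ|² dx (integrals over the domain).
On 0 ≤ x ≤ L (j ≠ l): ∫sin²(jπx/L) dx = L/2, ∫sin(jπx/L)·sin(lπx/L) dx = 0; diagonal moments ∫x·sin²(jπx/L) dx = L²/4, ∫x²·sin²(jπx/L) dx = L³·(1/6 − 1/(4j²π²)); cross terms ∫x·sin(jπx/L)·sin(lπx/L) dx = 0 for j + l even and −4jlL²/(π²(j² − l²)²) for j + l odd, ∫x²·sin(jπx/L)·sin(lπx/L) dx = (−1)^(j+l)·4jlL³/(π²(j² − l²)²); higher powers the same way via product-to-sum and parts.
State is unnormalized: ∫|φ|² dx = 5.9801, and ∫φ*·x²·φ dx = 20.300, so ⟨x²⟩ = 20.300 / 5.9801.
⟨x²⟩ = 3.3945.

3.39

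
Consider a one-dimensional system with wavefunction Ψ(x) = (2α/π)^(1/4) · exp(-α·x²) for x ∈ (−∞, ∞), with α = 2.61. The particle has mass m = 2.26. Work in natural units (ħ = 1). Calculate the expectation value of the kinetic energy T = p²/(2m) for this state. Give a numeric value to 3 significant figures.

0.577

T = −(ħ²/2m) d²/dx², so ⟨T⟩ = −(ħ²/2m) ∫ Ψ*·Ψ'' dx; with m = 2.26.
Gaussian moments: ∫x^(2j)·e^(−2αx²) dx = (2j−1)!!/(4α)^j · √(π/(2α)), odd powers integrate to 0; here √(π/(2α)) = 0.77578. Derivatives: d/dx e^(−αx²) = −2αx·e^(−αx²), d²/dx² e^(−αx²) = (4α²x² − 2α)·e^(−αx²).
⟨T⟩ = 0.57743.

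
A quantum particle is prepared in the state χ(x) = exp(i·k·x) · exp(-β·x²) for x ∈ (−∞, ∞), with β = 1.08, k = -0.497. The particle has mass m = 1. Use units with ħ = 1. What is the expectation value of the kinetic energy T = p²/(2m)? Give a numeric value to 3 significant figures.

0.664

T = −(ħ²/2m) d²/dx², so ⟨T⟩ = −(ħ²/2m) ∫ χ*·χ'' dx / ∫|χ|² dx; with m = 1.
Gaussian moments: ∫x^(2j)·e^(−2βx²) dx = (2j−1)!!/(4β)^j · √(π/(2β)), odd powers integrate to 0; here √(π/(2β)) = 1.2060. Derivatives: χ′ = (ik − 2βx)·χ, χ″ = ((ik − 2βx)² − 2β)·χ; the odd-in-x pieces drop out.
State is unnormalized: ∫|χ|² dx = 1.2060, and ∫χ*·(−ħ²/2m · χ'') dx = 0.80019, so ⟨T⟩ = 0.80019 / 1.2060.
⟨T⟩ = 0.66350.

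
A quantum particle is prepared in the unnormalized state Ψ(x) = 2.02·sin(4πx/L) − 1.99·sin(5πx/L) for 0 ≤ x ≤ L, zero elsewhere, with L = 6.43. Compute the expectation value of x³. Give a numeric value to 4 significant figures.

112.5

⟨x³⟩ = ∫ x³·|Ψ|² dx / ∫|Ψ|² dx (integrals over the domain).
On 0 ≤ x ≤ L (j ≠ l): ∫sin²(jπx/L) dx = L/2, ∫sin(jπx/L)·sin(lπx/L) dx = 0; diagonal moments ∫x·sin²(jπx/L) dx = L²/4, ∫x²·sin²(jπx/L) dx = L³·(1/6 − 1/(4j²π²)); cross terms ∫x·sin(jπx/L)·sin(lπx/L) dx = 0 for j + l even and −4jlL²/(π²(j² − l²)²) for j + l odd, ∫x²·sin(jπx/L)·sin(lπx/L) dx = (−1)^(j+l)·4jlL³/(π²(j² − l²)²); higher powers the same way via product-to-sum and parts.
State is unnormalized: ∫|Ψ|² dx = 25.850, and ∫Ψ*·x³·Ψ dx = 2907.7, so ⟨x³⟩ = 2907.7 / 25.850.
⟨x³⟩ = 112.48.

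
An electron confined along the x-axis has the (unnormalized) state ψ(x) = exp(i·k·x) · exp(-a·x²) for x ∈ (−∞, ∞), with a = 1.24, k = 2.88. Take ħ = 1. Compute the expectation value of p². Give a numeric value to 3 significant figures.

9.53

p² ψ = −ħ² d²ψ/dx²; ⟨p²⟩ = −ħ² ∫ ψ*·ψ'' dx / ∫|ψ|² dx.
Gaussian moments: ∫x^(2j)·e^(−2ax²) dx = (2j−1)!!/(4a)^j · √(π/(2a)), odd powers integrate to 0; here √(π/(2a)) = 1.1255. Derivatives: ψ′ = (ik − 2ax)·ψ, ψ″ = ((ik − 2ax)² − 2a)·ψ; the odd-in-x pieces drop out.
State is unnormalized: ∫|ψ|² dx = 1.1255, and ∫ψ*·(−ħ² ψ'') dx = 10.731, so ⟨p²⟩ = 10.731 / 1.1255.
⟨p²⟩ = 9.5344.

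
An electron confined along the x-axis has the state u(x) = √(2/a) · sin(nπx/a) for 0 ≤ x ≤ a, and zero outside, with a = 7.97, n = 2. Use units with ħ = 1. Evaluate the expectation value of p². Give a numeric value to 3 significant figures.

0.622

p² u = −ħ² d²u/dx²; ⟨p²⟩ = −ħ² ∫ u*·u'' dx.
d/dx sin(nπx/a) = (nπ/a)·cos(nπx/a) and d²/dx² sin(nπx/a) = −(nπ/a)²·sin(nπx/a); on 0 ≤ x ≤ a, ∫sin²(nπx/a) dx = a/2 and ∫sin(nπx/a)·cos(nπx/a) dx = 0.
⟨p²⟩ = 0.62150.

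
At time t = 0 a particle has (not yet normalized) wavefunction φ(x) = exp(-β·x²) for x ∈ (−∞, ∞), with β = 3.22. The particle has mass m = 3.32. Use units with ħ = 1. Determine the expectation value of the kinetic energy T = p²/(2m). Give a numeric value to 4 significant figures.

0.4849

T = −(ħ²/2m) d²/dx², so ⟨T⟩ = −(ħ²/2m) ∫ φ*·φ'' dx / ∫|φ|² dx; with m = 3.32.
Gaussian moments: ∫x^(2j)·e^(−2βx²) dx = (2j−1)!!/(4β)^j · √(π/(2β)), odd powers integrate to 0; here √(π/(2β)) = 0.69844. Derivatives: d/dx e^(−βx²) = −2βx·e^(−βx²), d²/dx² e^(−βx²) = (4β²x² − 2β)·e^(−βx²).
State is unnormalized: ∫|φ|² dx = 0.69844, and ∫φ*·(−ħ²/2m · φ'') dx = 0.33870, so ⟨T⟩ = 0.33870 / 0.69844.
⟨T⟩ = 0.48494.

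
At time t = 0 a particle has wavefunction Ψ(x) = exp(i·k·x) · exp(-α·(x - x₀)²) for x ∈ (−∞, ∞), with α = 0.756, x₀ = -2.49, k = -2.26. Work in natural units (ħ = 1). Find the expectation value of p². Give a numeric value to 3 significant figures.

p² Ψ = −ħ² d²Ψ/dx²; ⟨p²⟩ = −ħ² ∫ Ψ*·Ψ'' dx / ∫|Ψ|² dx.
Gaussian moments (u = x − x₀): ∫u^(2j)·e^(−2αu²) du = (2j−1)!!/(4α)^j · √(π/(2α)), odd powers integrate to 0; here √(π/(2α)) = 1.4414. Derivatives: Ψ′ = (ik − 2αu)·Ψ, Ψ″ = ((ik − 2αu)² − 2α)·Ψ; the odd-in-u pieces drop out.
State is unnormalized: ∫|Ψ|² dx = 1.4414, and ∫Ψ*·(−ħ² Ψ'') dx = 8.4521, so ⟨p²⟩ = 8.4521 / 1.4414.
⟨p²⟩ = 5.8636.

5.86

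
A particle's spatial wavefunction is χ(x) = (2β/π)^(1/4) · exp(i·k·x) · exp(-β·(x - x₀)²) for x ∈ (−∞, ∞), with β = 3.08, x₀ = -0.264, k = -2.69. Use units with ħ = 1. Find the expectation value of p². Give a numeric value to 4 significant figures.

p² χ = −ħ² d²χ/dx²; ⟨p²⟩ = −ħ² ∫ χ*·χ'' dx.
Gaussian moments (u = x − x₀): ∫u^(2j)·e^(−2βu²) du = (2j−1)!!/(4β)^j · √(π/(2β)), odd powers integrate to 0; here √(π/(2β)) = 0.71414. Derivatives: χ′ = (ik − 2βu)·χ, χ″ = ((ik − 2βu)² − 2β)·χ; the odd-in-u pieces drop out.
⟨p²⟩ = 10.316.

10.32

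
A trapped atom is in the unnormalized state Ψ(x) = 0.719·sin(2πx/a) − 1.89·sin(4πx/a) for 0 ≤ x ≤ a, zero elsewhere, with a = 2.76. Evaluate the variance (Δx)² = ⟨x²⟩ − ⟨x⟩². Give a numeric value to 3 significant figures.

0.374

Compute ⟨x⟩ and ⟨x²⟩ separately, then (Δx)² = ⟨x²⟩ − ⟨x⟩².
On 0 ≤ x ≤ a (j ≠ l): ∫sin²(jπx/a) dx = a/2, ∫sin(jπx/a)·sin(lπx/a) dx = 0; diagonal moments ∫x·sin²(jπx/a) dx = a²/4, ∫x²·sin²(jπx/a) dx = a³·(1/6 − 1/(4j²π²)); cross terms ∫x·sin(jπx/a)·sin(lπx/a) dx = 0 for j + l even and −4jla²/(π²(j² − l²)²) for j + l odd, ∫x²·sin(jπx/a)·sin(lπx/a) dx = (−1)^(j+l)·4jla³/(π²(j² − l²)²); higher powers the same way via product-to-sum and parts.
Normalization: ∫|Ψ|² dx = 5.6429.
⟨x⟩ = 1.3800 and ⟨x²⟩ = 2.2779.
(Δx)² = 2.2779 − (1.3800)² = 0.37353.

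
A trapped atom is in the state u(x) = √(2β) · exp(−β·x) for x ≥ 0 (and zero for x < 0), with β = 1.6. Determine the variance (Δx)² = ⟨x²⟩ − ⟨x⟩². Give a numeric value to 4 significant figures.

Compute ⟨x⟩ and ⟨x²⟩ separately, then (Δx)² = ⟨x²⟩ − ⟨x⟩².
Every integrand reduces to terms xʲ·e^(−2βx) on [0, ∞); use ∫₀^∞ xʲ·e^(−2βx) dx = j!/(2β)^(j+1).
⟨x⟩ = 0.31250 and ⟨x²⟩ = 0.19531.
(Δx)² = 0.19531 − (0.31250)² = 0.097656.

0.09766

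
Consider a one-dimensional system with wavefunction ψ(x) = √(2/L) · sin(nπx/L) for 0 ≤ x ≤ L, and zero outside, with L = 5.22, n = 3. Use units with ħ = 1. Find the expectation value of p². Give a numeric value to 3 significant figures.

3.26

p² ψ = −ħ² d²ψ/dx²; ⟨p²⟩ = −ħ² ∫ ψ*·ψ'' dx.
d/dx sin(nπx/L) = (nπ/L)·cos(nπx/L) and d²/dx² sin(nπx/L) = −(nπ/L)²·sin(nπx/L); on 0 ≤ x ≤ L, ∫sin²(nπx/L) dx = L/2 and ∫sin(nπx/L)·cos(nπx/L) dx = 0.
⟨p²⟩ = 3.2599.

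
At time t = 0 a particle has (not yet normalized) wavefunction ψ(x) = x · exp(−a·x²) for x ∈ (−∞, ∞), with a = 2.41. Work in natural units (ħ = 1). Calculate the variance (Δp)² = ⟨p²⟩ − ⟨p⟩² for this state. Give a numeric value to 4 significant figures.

7.230

Compute ⟨p⟩ and ⟨p²⟩ separately; (Δp)² = ⟨p²⟩ − ⟨p⟩².
Expand each integrand as polynomial × e^(−2ax²) and use ∫x^(2j)·e^(−2ax²) dx = (2j−1)!!/(4a)^j · √(π/(2a)), odd powers → 0; here √(π/(2a)) = 0.80733. Differentiate with the product rule, d/dx e^(−ax²) = −2ax·e^(−ax²).
Normalization: ∫|ψ|² dx = 0.083748.
⟨p⟩ = 0.0000 and ⟨p²⟩ = 7.2300.
(Δp)² = 7.2300 − (0.0000)² = 7.2300.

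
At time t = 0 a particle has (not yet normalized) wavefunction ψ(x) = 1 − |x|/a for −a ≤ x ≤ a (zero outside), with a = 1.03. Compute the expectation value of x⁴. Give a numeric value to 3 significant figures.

⟨x⁴⟩ = ∫ x⁴·|ψ|² dx / ∫|ψ|² dx (integrals over the domain).
ψ is even, so ∫ over [−a, a] = 2∫₀ᵃ with ψ = 1 − x/a there: ∫₀ᵃ (1 − x/a)² dx = a/3, ∫₀ᵃ x²(1 − x/a)² dx = a³/30, ∫₀ᵃ x⁴(1 − x/a)² dx = a⁵/105.
State is unnormalized: ∫|ψ|² dx = 0.68667, and ∫ψ*·x⁴·ψ dx = 0.022081, so ⟨x⁴⟩ = 0.022081 / 0.68667.
⟨x⁴⟩ = 0.032157.

0.0322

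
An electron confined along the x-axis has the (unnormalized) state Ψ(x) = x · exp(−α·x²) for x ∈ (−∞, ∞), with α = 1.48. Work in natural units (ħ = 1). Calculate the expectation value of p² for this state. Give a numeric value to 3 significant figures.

p² Ψ = −ħ² d²Ψ/dx²; ⟨p²⟩ = −ħ² ∫ Ψ*·Ψ'' dx / ∫|Ψ|² dx.
Expand each integrand as polynomial × e^(−2αx²) and use ∫x^(2j)·e^(−2αx²) dx = (2j−1)!!/(4α)^j · √(π/(2α)), odd powers → 0; here √(π/(2α)) = 1.0302. Differentiate with the product rule, d/dx e^(−αx²) = −2αx·e^(−αx²).
State is unnormalized: ∫|Ψ|² dx = 0.17402, and ∫Ψ*·(−ħ² Ψ'') dx = 0.77266, so ⟨p²⟩ = 0.77266 / 0.17402.
⟨p²⟩ = 4.4400.

4.44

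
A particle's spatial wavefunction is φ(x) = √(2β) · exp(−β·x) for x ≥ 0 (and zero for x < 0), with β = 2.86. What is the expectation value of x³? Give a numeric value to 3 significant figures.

⟨x³⟩ = ∫ x³·|φ|² dx (integrals over the domain).
Every integrand reduces to terms xʲ·e^(−2βx) on [0, ∞); use ∫₀^∞ xʲ·e^(−2βx) dx = j!/(2β)^(j+1).
⟨x³⟩ = 0.032060.

0.0321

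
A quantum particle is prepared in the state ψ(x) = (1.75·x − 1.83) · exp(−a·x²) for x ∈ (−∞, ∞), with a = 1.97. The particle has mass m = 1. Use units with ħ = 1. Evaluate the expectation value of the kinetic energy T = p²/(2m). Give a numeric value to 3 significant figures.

T = −(ħ²/2m) d²/dx², so ⟨T⟩ = −(ħ²/2m) ∫ ψ*·ψ'' dx / ∫|ψ|² dx; with m = 1.
Expand each integrand as polynomial × e^(−2ax²) and use ∫x^(2j)·e^(−2ax²) dx = (2j−1)!!/(4a)^j · √(π/(2a)), odd powers → 0; here √(π/(2a)) = 0.89295. Differentiate with the product rule, d/dx e^(−ax²) = −2ax·e^(−ax²).
State is unnormalized: ∫|ψ|² dx = 3.3374, and ∫ψ*·(−ħ²/2m · ψ'') dx = 3.9710, so ⟨T⟩ = 3.9710 / 3.3374.
⟨T⟩ = 1.1898.

1.19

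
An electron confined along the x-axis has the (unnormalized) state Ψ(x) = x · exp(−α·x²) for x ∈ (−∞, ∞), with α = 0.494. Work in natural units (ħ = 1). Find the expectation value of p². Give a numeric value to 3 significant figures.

1.48

p² Ψ = −ħ² d²Ψ/dx²; ⟨p²⟩ = −ħ² ∫ Ψ*·Ψ'' dx / ∫|Ψ|² dx.
Expand each integrand as polynomial × e^(−2αx²) and use ∫x^(2j)·e^(−2αx²) dx = (2j−1)!!/(4α)^j · √(π/(2α)), odd powers → 0; here √(π/(2α)) = 1.7832. Differentiate with the product rule, d/dx e^(−αx²) = −2αx·e^(−αx²).
State is unnormalized: ∫|Ψ|² dx = 0.90242, and ∫Ψ*·(−ħ² Ψ'') dx = 1.3374, so ⟨p²⟩ = 1.3374 / 0.90242.
⟨p²⟩ = 1.4820.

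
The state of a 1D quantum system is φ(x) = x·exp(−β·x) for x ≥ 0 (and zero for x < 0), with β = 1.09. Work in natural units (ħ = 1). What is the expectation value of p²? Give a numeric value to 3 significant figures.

1.19

p² φ = −ħ² d²φ/dx²; ⟨p²⟩ = −ħ² ∫ φ*·φ'' dx / ∫|φ|² dx.
Differentiate x·exp(−β·x) with the product rule; every integrand then reduces to terms xʲ·e^(−2βx) on [0, ∞), with ∫₀^∞ xʲ·e^(−2βx) dx = j!/(2β)^(j+1).
State is unnormalized: ∫|φ|² dx = 0.19305, and ∫φ*·(−ħ² φ'') dx = 0.22936, so ⟨p²⟩ = 0.22936 / 0.19305.
⟨p²⟩ = 1.1881.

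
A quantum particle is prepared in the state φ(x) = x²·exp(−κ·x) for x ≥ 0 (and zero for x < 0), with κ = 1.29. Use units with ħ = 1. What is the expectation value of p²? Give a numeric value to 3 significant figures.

0.555

p² φ = −ħ² d²φ/dx²; ⟨p²⟩ = −ħ² ∫ φ*·φ'' dx / ∫|φ|² dx.
Differentiate x²·exp(−κ·x) with the product rule; every integrand then reduces to terms xʲ·e^(−2κx) on [0, ∞), with ∫₀^∞ xʲ·e^(−2κx) dx = j!/(2κ)^(j+1).
State is unnormalized: ∫|φ|² dx = 0.20995, and ∫φ*·(−ħ² φ'') dx = 0.11646, so ⟨p²⟩ = 0.11646 / 0.20995.
⟨p²⟩ = 0.55470.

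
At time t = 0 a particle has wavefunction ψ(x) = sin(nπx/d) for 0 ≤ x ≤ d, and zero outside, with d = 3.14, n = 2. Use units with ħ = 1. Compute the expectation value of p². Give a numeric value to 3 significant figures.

4.00

p² ψ = −ħ² d²ψ/dx²; ⟨p²⟩ = −ħ² ∫ ψ*·ψ'' dx / ∫|ψ|² dx.
d/dx sin(nπx/d) = (nπ/d)·cos(nπx/d) and d²/dx² sin(nπx/d) = −(nπ/d)²·sin(nπx/d); on 0 ≤ x ≤ d, ∫sin²(nπx/d) dx = d/2 and ∫sin(nπx/d)·cos(nπx/d) dx = 0.
State is unnormalized: ∫|ψ|² dx = 1.5700, and ∫ψ*·(−ħ² ψ'') dx = 6.2864, so ⟨p²⟩ = 6.2864 / 1.5700.
⟨p²⟩ = 4.0041.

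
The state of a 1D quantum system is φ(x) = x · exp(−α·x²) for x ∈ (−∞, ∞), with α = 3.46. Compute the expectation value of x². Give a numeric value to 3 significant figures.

⟨x²⟩ = ∫ x²·|φ|² dx / ∫|φ|² dx (integrals over the domain).
Expand each integrand as polynomial × e^(−2αx²) and use ∫x^(2j)·e^(−2αx²) dx = (2j−1)!!/(4α)^j · √(π/(2α)), odd powers → 0; here √(π/(2α)) = 0.67379.
State is unnormalized: ∫|φ|² dx = 0.048684, and ∫φ*·x²·φ dx = 0.010553, so ⟨x²⟩ = 0.010553 / 0.048684.
⟨x²⟩ = 0.21676.

0.217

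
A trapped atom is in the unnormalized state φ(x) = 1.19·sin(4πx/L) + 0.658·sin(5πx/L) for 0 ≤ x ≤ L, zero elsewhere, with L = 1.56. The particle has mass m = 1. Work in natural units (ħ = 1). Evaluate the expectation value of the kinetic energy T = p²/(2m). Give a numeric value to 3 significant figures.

T = −(ħ²/2m) d²/dx², so ⟨T⟩ = −(ħ²/2m) ∫ φ*·φ'' dx / ∫|φ|² dx; with m = 1.
d²/dx² sin(jπx/L) = −(jπ/L)²·sin(jπx/L); on 0 ≤ x ≤ L, ∫sin²(jπx/L) dx = L/2 and ∫sin(jπx/L)·sin(lπx/L) dx = 0 for j ≠ l, so only diagonal terms survive in ∫|φ|² and ∫φ·φ″; ∫φ·φ′ dx = [φ²/2] between the walls = 0.
State is unnormalized: ∫|φ|² dx = 1.4423, and ∫φ*·(−ħ²/2m · φ'') dx = 52.957, so ⟨T⟩ = 52.957 / 1.4423.
⟨T⟩ = 36.718.

36.7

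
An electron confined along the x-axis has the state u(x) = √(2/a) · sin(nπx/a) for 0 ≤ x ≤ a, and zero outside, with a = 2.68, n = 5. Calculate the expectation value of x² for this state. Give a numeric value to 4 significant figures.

⟨x²⟩ = ∫ x²·|u|² dx (integrals over the domain).
With sin²θ = (1 − cos2θ)/2 on 0 ≤ x ≤ a: ∫sin²(nπx/a) dx = a/2, ∫x·sin²(nπx/a) dx = a²/4, ∫x²·sin²(nπx/a) dx = a³·(1/6 − 1/(4n²π²)); higher powers xᵏ the same way, integrating xᵏ·cos(2nπx/a) by parts.
⟨x²⟩ = 2.3796.

2.380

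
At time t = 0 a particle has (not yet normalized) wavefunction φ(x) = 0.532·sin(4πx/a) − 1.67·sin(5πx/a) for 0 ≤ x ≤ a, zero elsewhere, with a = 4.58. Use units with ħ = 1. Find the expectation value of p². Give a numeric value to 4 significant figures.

p² φ = −ħ² d²φ/dx²; ⟨p²⟩ = −ħ² ∫ φ*·φ'' dx / ∫|φ|² dx.
d²/dx² sin(jπx/a) = −(jπ/a)²·sin(jπx/a); on 0 ≤ x ≤ a, ∫sin²(jπx/a) dx = a/2 and ∫sin(jπx/a)·sin(lπx/a) dx = 0 for j ≠ l, so only diagonal terms survive in ∫|φ|² and ∫φ·φ″; ∫φ·φ′ dx = [φ²/2] between the walls = 0.
State is unnormalized: ∫|φ|² dx = 7.0347, and ∫φ*·(−ħ² φ'') dx = 80.003, so ⟨p²⟩ = 80.003 / 7.0347.
⟨p²⟩ = 11.373.

11.37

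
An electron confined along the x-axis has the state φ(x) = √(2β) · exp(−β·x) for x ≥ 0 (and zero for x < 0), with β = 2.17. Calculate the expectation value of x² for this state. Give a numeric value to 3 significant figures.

⟨x²⟩ = ∫ x²·|φ|² dx (integrals over the domain).
Every integrand reduces to terms xʲ·e^(−2βx) on [0, ∞); use ∫₀^∞ xʲ·e^(−2βx) dx = j!/(2β)^(j+1).
⟨x²⟩ = 0.10618.

0.106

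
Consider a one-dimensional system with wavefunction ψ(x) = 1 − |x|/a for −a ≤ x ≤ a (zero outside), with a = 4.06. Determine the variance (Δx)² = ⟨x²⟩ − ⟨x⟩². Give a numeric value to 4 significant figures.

1.648

Compute ⟨x⟩ and ⟨x²⟩ separately, then (Δx)² = ⟨x²⟩ − ⟨x⟩².
ψ is even, so ∫ over [−a, a] = 2∫₀ᵃ with ψ = 1 − x/a there: ∫₀ᵃ (1 − x/a)² dx = a/3, ∫₀ᵃ x²(1 − x/a)² dx = a³/30, ∫₀ᵃ x⁴(1 − x/a)² dx = a⁵/105.
Normalization: ∫|ψ|² dx = 2.7067.
⟨x⟩ = 0.0000 and ⟨x²⟩ = 1.6484.
(Δx)² = 1.6484 − (0.0000)² = 1.6484.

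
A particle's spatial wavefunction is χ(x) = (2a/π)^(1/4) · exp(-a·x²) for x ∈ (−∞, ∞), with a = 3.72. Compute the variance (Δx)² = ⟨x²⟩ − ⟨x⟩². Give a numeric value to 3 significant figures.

0.0672

Compute ⟨x⟩ and ⟨x²⟩ separately, then (Δx)² = ⟨x²⟩ − ⟨x⟩².
Gaussian moments: ∫x^(2j)·e^(−2ax²) dx = (2j−1)!!/(4a)^j · √(π/(2a)), odd powers integrate to 0; here √(π/(2a)) = 0.64981.
⟨x⟩ = 0.0000 and ⟨x²⟩ = 0.067204.
(Δx)² = 0.067204 − (0.0000)² = 0.067204.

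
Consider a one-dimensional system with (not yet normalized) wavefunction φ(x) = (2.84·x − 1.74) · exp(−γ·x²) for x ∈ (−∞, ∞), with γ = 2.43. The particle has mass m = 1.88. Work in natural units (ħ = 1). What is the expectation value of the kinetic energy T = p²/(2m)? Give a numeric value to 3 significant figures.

0.924

T = −(ħ²/2m) d²/dx², so ⟨T⟩ = −(ħ²/2m) ∫ φ*·φ'' dx / ∫|φ|² dx; with m = 1.88.
Expand each integrand as polynomial × e^(−2γx²) and use ∫x^(2j)·e^(−2γx²) dx = (2j−1)!!/(4γ)^j · √(π/(2γ)), odd powers → 0; here √(π/(2γ)) = 0.80400. Differentiate with the product rule, d/dx e^(−γx²) = −2γx·e^(−γx²).
State is unnormalized: ∫|φ|² dx = 3.1014, and ∫φ*·(−ħ²/2m · φ'') dx = 2.8667, so ⟨T⟩ = 2.8667 / 3.1014.
⟨T⟩ = 0.92433.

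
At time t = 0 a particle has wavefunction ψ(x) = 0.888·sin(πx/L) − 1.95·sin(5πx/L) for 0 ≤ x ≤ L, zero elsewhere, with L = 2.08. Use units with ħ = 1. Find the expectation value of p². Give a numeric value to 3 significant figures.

p² ψ = −ħ² d²ψ/dx²; ⟨p²⟩ = −ħ² ∫ ψ*·ψ'' dx / ∫|ψ|² dx.
d²/dx² sin(jπx/L) = −(jπ/L)²·sin(jπx/L); on 0 ≤ x ≤ L, ∫sin²(jπx/L) dx = L/2 and ∫sin(jπx/L)·sin(lπx/L) dx = 0 for j ≠ l, so only diagonal terms survive in ∫|ψ|² and ∫ψ·ψ″; ∫ψ·ψ′ dx = [ψ²/2] between the walls = 0.
State is unnormalized: ∫|ψ|² dx = 4.7747, and ∫ψ*·(−ħ² ψ'') dx = 227.41, so ⟨p²⟩ = 227.41 / 4.7747.
⟨p²⟩ = 47.628.

47.6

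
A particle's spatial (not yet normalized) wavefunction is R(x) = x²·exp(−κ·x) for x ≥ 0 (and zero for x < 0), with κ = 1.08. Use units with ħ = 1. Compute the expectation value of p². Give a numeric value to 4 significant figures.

p² R = −ħ² d²R/dx²; ⟨p²⟩ = −ħ² ∫ R*·R'' dx / ∫|R|² dx.
Differentiate x²·exp(−κ·x) with the product rule; every integrand then reduces to terms xʲ·e^(−2κx) on [0, ∞), with ∫₀^∞ xʲ·e^(−2κx) dx = j!/(2κ)^(j+1).
State is unnormalized: ∫|R|² dx = 0.51044, and ∫R*·(−ħ² R'') dx = 0.19846, so ⟨p²⟩ = 0.19846 / 0.51044.
⟨p²⟩ = 0.38880.

0.3888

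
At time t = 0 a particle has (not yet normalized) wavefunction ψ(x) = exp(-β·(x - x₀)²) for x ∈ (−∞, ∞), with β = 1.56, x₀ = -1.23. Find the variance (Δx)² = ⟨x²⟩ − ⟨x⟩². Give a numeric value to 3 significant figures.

Compute ⟨x⟩ and ⟨x²⟩ separately, then (Δx)² = ⟨x²⟩ − ⟨x⟩².
Gaussian moments (u = x − x₀): ∫u^(2j)·e^(−2βu²) du = (2j−1)!!/(4β)^j · √(π/(2β)), odd powers integrate to 0; here √(π/(2β)) = 1.0035.
Normalization: ∫|ψ|² dx = 1.0035.
⟨x⟩ = -1.2300 and ⟨x²⟩ = 1.6732.
(Δx)² = 1.6732 − (-1.2300)² = 0.16026.

0.160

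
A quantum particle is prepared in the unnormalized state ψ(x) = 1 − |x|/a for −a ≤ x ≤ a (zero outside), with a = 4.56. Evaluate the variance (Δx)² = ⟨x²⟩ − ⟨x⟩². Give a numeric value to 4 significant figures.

Compute ⟨x⟩ and ⟨x²⟩ separately, then (Δx)² = ⟨x²⟩ − ⟨x⟩².
ψ is even, so ∫ over [−a, a] = 2∫₀ᵃ with ψ = 1 − x/a there: ∫₀ᵃ (1 − x/a)² dx = a/3, ∫₀ᵃ x²(1 − x/a)² dx = a³/30, ∫₀ᵃ x⁴(1 − x/a)² dx = a⁵/105.
Normalization: ∫|ψ|² dx = 3.0400.
⟨x⟩ = 0.0000 and ⟨x²⟩ = 2.0794.
(Δx)² = 2.0794 − (0.0000)² = 2.0794.

2.079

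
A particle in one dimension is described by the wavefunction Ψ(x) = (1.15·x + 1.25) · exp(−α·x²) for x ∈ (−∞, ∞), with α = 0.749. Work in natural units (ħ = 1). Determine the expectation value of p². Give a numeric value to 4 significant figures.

p² Ψ = −ħ² d²Ψ/dx²; ⟨p²⟩ = −ħ² ∫ Ψ*·Ψ'' dx / ∫|Ψ|² dx.
Expand each integrand as polynomial × e^(−2αx²) and use ∫x^(2j)·e^(−2αx²) dx = (2j−1)!!/(4α)^j · √(π/(2α)), odd powers → 0; here √(π/(2α)) = 1.4482. Differentiate with the product rule, d/dx e^(−αx²) = −2αx·e^(−αx²).
State is unnormalized: ∫|Ψ|² dx = 2.9020, and ∫Ψ*·(−ħ² Ψ'') dx = 3.1312, so ⟨p²⟩ = 3.1312 / 2.9020.
⟨p²⟩ = 1.0790.

1.079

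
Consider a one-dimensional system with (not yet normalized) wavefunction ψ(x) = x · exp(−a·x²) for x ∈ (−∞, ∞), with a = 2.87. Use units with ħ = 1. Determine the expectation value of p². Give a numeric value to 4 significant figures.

p² ψ = −ħ² d²ψ/dx²; ⟨p²⟩ = −ħ² ∫ ψ*·ψ'' dx / ∫|ψ|² dx.
Expand each integrand as polynomial × e^(−2ax²) and use ∫x^(2j)·e^(−2ax²) dx = (2j−1)!!/(4a)^j · √(π/(2a)), odd powers → 0; here √(π/(2a)) = 0.73981. Differentiate with the product rule, d/dx e^(−ax²) = −2ax·e^(−ax²).
State is unnormalized: ∫|ψ|² dx = 0.064443, and ∫ψ*·(−ħ² ψ'') dx = 0.55486, so ⟨p²⟩ = 0.55486 / 0.064443.
⟨p²⟩ = 8.6100.

8.610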